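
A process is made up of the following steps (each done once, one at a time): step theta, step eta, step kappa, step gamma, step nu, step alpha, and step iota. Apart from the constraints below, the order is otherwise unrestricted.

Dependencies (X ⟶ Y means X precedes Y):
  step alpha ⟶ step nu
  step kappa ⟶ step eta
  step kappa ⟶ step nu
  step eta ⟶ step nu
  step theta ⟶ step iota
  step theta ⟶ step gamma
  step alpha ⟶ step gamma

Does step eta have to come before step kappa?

No

There is a chain step kappa → step eta, which puts step kappa before step eta.
So step eta never precedes step kappa.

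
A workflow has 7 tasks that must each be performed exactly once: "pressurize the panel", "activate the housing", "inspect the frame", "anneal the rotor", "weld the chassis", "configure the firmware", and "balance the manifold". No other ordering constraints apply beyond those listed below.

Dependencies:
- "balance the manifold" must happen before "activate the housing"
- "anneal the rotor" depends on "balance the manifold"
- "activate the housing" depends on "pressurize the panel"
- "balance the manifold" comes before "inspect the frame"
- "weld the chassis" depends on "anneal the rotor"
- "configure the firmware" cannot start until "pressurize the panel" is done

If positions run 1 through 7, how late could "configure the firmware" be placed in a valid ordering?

7

Nothing depends on "configure the firmware", so it can be the final task, position 7.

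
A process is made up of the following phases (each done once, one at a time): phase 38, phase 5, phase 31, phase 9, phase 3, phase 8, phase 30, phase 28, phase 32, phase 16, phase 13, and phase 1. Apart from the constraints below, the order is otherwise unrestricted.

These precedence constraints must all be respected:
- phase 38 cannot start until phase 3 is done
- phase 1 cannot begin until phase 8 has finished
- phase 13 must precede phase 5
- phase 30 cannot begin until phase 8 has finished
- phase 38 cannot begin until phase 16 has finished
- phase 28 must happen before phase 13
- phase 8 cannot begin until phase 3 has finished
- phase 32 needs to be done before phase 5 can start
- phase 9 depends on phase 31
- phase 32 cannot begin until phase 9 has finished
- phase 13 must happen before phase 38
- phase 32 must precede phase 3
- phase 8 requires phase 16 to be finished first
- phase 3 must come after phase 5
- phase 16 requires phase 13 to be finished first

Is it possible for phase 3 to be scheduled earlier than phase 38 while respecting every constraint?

Every valid ordering already has phase 3 before phase 38 (the constraints require it), so in particular at least one does.

Yes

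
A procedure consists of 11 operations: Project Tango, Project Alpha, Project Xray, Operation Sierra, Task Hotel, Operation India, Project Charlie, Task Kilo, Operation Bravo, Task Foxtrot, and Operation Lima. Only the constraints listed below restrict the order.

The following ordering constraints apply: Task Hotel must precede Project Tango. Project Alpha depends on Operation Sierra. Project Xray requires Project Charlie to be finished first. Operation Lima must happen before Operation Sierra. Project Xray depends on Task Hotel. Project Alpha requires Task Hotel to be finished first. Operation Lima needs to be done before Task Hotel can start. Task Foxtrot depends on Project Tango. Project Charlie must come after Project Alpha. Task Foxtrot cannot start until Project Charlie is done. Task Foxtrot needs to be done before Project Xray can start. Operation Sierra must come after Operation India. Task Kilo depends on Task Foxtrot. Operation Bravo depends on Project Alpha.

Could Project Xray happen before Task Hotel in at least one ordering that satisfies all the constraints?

Following Task Hotel → Project Xray, Task Hotel must precede Project Xray in every valid ordering.
Hence Project Xray can never be scheduled before Task Hotel.

No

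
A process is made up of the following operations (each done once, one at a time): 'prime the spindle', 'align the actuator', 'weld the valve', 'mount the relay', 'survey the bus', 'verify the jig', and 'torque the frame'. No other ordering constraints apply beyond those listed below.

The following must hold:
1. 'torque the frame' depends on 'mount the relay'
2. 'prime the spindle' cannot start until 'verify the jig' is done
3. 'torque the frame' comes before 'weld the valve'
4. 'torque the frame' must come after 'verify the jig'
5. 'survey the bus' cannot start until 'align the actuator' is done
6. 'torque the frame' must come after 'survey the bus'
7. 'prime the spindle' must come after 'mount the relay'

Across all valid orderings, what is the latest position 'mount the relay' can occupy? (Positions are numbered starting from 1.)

4

The operations that are forced after 'mount the relay', directly or by a chain of constraints, are 'prime the spindle', 'weld the valve', 'torque the frame'. That's 3 operations.
With 3 mandatory successors out of 7 operations total, the latest slot for 'mount the relay' is 7−3 = 4, and it's reachable by doing all non-successors before 'mount the relay'.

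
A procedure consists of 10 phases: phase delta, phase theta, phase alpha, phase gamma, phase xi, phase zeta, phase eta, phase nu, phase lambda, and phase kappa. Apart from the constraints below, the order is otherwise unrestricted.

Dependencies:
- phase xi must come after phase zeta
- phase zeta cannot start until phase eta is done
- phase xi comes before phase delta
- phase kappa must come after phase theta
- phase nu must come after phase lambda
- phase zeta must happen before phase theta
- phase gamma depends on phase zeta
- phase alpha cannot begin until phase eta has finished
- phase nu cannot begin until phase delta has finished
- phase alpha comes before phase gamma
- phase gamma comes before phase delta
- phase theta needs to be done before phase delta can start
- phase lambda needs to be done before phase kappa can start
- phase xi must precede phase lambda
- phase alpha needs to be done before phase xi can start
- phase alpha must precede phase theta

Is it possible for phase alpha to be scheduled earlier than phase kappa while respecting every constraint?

The constraints force phase alpha before phase kappa, so yes — every valid ordering has phase alpha earlier.

Yes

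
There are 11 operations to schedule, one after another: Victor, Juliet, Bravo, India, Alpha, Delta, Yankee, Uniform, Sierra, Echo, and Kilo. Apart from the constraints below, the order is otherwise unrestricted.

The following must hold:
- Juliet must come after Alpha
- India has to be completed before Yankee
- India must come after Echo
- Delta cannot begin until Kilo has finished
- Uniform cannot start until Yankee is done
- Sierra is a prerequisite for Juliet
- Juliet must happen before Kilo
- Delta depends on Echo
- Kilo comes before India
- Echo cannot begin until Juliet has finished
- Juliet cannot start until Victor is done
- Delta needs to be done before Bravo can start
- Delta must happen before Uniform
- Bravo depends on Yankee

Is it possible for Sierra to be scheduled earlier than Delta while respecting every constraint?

The constraints force Sierra before Delta, so yes — every valid ordering has Sierra earlier.

Yes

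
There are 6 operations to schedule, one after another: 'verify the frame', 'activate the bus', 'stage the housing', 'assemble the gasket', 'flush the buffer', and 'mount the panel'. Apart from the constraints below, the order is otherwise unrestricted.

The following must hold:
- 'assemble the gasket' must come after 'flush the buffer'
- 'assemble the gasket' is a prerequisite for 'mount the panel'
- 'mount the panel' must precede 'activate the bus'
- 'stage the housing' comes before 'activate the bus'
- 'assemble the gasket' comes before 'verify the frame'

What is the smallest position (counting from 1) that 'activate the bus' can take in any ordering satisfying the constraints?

5

Working backwards through the constraints from 'activate the bus', its full set of required predecessors is 'stage the housing', 'assemble the gasket', 'flush the buffer', 'mount the panel' — 4 of them.
So at minimum 4 operations come before 'activate the bus', putting 'activate the bus' no earlier than position 5. That position is achievable by scheduling exactly those predecessors first.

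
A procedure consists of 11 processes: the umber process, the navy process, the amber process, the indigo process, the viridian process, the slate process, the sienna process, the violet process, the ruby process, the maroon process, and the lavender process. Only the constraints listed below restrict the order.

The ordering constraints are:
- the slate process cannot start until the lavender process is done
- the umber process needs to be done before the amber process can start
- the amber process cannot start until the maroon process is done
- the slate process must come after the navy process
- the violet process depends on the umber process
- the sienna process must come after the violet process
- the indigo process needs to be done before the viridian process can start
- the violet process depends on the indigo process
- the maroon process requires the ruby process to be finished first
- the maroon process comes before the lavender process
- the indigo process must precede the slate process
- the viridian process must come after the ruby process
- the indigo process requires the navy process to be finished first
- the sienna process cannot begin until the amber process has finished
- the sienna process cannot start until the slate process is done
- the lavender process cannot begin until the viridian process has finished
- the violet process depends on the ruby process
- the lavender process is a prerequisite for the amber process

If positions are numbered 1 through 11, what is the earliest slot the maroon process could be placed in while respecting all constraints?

The only process forced before the maroon process (directly or transitively) is the ruby process.
So at minimum 1 process comes before the maroon process, putting the maroon process no earlier than position 2. That position is achievable by scheduling exactly that predecessor first.

2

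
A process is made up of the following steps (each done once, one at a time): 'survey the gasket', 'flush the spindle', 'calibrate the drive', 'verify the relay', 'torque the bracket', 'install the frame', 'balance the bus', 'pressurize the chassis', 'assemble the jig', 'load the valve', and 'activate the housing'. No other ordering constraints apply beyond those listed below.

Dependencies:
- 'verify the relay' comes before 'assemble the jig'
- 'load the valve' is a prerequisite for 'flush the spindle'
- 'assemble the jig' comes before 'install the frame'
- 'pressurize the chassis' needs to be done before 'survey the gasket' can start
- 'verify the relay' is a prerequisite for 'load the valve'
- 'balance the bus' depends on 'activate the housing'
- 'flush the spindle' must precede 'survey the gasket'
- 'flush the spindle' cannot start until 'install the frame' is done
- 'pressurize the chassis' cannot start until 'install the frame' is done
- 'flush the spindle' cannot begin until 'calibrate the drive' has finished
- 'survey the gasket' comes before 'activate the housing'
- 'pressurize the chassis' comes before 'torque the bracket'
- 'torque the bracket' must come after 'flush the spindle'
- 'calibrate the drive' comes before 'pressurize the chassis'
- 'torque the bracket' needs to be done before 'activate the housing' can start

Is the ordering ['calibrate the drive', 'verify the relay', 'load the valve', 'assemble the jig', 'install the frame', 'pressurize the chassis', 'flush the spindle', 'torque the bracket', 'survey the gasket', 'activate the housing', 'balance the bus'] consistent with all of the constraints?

Going through the constraints one by one, each required predecessor appears earlier in the sequence than its dependent — e.g. 'calibrate the drive' (position 1) is before 'flush the spindle' (position 7), as required.

Yes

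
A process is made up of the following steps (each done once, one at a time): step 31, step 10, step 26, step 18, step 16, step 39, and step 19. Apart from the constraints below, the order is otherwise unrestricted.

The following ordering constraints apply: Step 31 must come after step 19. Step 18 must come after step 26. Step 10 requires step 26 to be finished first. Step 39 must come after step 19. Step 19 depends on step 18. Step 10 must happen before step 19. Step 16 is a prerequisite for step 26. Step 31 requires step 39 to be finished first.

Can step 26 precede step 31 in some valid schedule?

Yes

The constraints force step 26 before step 31, so yes — every valid ordering has step 26 earlier.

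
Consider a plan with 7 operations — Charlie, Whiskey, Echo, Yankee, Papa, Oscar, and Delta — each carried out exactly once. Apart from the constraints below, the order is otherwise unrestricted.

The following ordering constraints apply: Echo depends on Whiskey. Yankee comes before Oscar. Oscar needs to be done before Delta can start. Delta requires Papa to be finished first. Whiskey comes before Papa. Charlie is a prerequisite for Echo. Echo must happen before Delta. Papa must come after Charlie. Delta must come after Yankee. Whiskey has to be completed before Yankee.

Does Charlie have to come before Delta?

Following the dependencies: Charlie → Echo → Delta.
Hence Charlie necessarily comes before Delta.

Yes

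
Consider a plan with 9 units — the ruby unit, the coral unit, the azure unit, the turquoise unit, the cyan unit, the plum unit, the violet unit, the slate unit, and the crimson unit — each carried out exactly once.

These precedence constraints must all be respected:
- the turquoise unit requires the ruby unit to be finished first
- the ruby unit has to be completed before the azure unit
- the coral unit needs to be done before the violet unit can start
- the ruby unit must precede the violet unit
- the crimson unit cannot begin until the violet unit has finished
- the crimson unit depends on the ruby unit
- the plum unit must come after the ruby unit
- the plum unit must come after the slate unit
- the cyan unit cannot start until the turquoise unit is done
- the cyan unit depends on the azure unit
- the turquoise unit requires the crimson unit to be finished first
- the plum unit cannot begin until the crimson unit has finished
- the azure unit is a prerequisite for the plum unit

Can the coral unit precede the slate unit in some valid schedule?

Yes

No chain of constraints runs from the slate unit to the coral unit, so the slate unit is not required to come first.
So a valid ordering placing the coral unit earlier than the slate unit exists.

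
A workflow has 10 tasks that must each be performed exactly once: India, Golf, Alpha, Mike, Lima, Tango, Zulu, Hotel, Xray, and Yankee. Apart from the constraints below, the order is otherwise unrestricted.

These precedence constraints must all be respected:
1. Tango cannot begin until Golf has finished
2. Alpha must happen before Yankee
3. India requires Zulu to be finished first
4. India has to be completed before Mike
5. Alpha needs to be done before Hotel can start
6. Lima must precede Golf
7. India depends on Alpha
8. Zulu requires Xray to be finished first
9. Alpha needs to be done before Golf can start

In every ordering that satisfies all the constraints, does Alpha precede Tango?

There is a constraint chain Alpha → Golf → Tango.
That forces Alpha before Tango in every valid schedule.

Yes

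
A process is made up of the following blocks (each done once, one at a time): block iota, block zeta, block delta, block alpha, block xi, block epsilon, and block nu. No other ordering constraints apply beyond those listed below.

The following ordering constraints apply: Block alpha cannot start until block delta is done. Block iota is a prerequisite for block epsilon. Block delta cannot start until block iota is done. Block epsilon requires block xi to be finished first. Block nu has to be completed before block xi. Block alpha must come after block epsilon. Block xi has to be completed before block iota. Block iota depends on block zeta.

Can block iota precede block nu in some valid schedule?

There is a dependency chain block nu → block xi → block iota, so block iota always comes after block nu.
Hence block iota can never be scheduled before block nu.

No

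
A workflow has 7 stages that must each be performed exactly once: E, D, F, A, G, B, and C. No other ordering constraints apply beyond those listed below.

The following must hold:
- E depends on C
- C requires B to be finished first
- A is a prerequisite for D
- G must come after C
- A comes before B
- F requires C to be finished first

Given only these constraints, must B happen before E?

There is a constraint chain B → C → E.
So B must precede E in any valid ordering.

Yes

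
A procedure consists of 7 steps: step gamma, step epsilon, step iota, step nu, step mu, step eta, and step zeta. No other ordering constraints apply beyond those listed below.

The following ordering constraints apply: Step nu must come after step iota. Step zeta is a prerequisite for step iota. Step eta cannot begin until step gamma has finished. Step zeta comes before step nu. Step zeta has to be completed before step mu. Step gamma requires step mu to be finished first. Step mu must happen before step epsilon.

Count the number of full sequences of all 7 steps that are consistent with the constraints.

45

Only step zeta has no prerequisites, so it must go first.
Counting all ways to extend the partial order to a total order gives 45.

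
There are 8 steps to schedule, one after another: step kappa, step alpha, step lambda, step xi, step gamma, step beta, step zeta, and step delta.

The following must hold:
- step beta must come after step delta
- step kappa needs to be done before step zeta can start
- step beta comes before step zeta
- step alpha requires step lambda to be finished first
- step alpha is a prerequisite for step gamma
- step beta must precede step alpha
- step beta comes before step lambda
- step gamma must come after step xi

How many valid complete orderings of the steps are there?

The steps with no prerequisites are step kappa, step xi, step delta; any of them can be placed first.
Counting all ways to extend the partial order to a total order gives 119.

119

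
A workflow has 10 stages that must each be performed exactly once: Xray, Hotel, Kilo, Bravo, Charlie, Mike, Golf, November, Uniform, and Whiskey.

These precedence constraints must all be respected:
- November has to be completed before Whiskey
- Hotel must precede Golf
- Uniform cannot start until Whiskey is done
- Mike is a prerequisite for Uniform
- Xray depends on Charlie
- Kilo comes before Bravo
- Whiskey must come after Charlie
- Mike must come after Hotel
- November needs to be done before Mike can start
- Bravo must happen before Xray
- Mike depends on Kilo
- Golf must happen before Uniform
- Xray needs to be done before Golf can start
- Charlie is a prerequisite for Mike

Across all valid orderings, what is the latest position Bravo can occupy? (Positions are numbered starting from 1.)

Every stage that must follow Bravo has to come after it. Tracing all chains starting from Bravo, those stages are: Xray, Golf, Uniform — 3 in total.
With 3 mandatory successors out of 10 stages total, the latest slot for Bravo is 10−3 = 7, and it's reachable by doing all non-successors before Bravo.

7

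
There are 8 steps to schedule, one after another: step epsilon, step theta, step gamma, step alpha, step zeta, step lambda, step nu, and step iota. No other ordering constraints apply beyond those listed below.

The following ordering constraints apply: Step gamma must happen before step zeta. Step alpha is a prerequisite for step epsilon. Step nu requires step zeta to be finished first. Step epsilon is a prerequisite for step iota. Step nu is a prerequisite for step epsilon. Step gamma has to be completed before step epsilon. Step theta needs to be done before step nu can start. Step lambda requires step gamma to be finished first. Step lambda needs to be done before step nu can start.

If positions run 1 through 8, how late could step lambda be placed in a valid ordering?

5

The steps that are forced after step lambda, directly or by a chain of constraints, are step epsilon, step nu, step iota. That's 3 steps.
With 3 mandatory successors out of 8 steps total, the latest slot for step lambda is 8−3 = 5, and it's reachable by doing all non-successors before step lambda.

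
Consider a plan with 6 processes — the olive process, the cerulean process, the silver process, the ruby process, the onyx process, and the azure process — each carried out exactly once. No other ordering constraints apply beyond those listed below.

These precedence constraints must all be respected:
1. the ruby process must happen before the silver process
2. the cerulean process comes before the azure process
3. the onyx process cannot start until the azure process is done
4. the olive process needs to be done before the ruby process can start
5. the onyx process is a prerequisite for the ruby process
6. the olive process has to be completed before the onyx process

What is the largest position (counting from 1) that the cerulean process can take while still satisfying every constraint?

The processes that are forced after the cerulean process, directly or by a chain of constraints, are the silver process, the ruby process, the onyx process, the azure process. That's 4 processes.
With 4 mandatory successors out of 6 processes total, the latest slot for the cerulean process is 6−4 = 2, and it's reachable by doing all non-successors before the cerulean process.

2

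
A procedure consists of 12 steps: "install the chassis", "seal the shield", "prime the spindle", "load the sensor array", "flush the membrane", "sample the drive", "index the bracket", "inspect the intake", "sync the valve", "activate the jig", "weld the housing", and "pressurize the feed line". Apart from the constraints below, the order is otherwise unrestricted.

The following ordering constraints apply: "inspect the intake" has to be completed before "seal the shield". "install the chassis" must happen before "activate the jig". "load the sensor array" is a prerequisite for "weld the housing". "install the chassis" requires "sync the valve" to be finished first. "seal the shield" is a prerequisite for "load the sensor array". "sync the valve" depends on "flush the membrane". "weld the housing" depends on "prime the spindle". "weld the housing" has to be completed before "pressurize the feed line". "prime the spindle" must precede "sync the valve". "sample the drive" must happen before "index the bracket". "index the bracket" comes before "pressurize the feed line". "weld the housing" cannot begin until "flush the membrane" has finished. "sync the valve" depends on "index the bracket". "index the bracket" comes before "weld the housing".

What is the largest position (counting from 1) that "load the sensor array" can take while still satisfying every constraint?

10

The steps that are forced after "load the sensor array", directly or by a chain of constraints, are "weld the housing", "pressurize the feed line". That's 2 steps.
With 2 mandatory successors out of 12 steps total, the latest slot for "load the sensor array" is 12−2 = 10, and it's reachable by doing all non-successors before "load the sensor array".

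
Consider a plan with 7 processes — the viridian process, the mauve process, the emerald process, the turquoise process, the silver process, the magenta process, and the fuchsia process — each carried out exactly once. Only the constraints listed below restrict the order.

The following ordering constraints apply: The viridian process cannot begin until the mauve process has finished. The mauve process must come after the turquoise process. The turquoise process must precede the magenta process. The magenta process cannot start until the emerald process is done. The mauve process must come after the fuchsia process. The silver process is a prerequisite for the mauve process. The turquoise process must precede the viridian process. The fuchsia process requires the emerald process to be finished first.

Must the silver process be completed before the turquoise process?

No

No chain of constraints connects the silver process to the turquoise process in either direction.
A valid ordering placing the turquoise process before the silver process exists, so the answer is no.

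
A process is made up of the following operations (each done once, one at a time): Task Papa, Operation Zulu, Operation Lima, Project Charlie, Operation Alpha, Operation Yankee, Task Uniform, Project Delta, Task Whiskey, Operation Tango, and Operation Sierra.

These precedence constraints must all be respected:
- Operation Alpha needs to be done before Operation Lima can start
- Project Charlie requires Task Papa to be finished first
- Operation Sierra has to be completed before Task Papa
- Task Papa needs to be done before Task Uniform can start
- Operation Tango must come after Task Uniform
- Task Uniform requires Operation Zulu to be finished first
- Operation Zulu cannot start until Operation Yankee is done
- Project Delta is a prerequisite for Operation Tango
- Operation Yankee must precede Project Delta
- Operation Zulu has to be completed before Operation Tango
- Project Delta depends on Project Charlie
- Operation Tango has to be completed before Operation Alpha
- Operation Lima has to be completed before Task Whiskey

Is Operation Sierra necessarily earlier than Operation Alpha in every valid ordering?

Tracing the constraints gives a chain: Operation Sierra → Task Papa → Task Uniform → Operation Tango → Operation Alpha.
Hence Operation Sierra necessarily comes before Operation Alpha.

Yes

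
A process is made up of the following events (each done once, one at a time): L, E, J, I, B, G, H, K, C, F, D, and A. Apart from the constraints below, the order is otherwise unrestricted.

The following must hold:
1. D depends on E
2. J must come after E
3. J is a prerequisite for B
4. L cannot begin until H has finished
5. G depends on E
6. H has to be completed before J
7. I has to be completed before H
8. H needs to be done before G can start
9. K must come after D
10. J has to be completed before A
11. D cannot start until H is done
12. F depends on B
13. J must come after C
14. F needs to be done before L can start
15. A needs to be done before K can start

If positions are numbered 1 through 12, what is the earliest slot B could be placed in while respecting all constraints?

6

The events that are forced before B, directly or transitively, are E, J, I, H, C. That's 5 events.
So at minimum 5 events come before B, putting B no earlier than position 6. That position is achievable by scheduling exactly those predecessors first.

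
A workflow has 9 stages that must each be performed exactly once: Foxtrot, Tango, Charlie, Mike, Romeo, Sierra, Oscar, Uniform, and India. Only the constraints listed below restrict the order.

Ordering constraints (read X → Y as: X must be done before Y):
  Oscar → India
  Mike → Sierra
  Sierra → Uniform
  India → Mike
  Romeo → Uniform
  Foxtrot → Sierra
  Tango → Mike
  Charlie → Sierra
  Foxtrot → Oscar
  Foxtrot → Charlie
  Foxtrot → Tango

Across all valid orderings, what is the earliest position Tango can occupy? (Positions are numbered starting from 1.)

2

Working backwards through the constraints from Tango, its only required predecessor is Foxtrot.
With 1 mandatory predecessor, the earliest Tango can sit is position 1+1 = 2, and placing just that one first achieves it.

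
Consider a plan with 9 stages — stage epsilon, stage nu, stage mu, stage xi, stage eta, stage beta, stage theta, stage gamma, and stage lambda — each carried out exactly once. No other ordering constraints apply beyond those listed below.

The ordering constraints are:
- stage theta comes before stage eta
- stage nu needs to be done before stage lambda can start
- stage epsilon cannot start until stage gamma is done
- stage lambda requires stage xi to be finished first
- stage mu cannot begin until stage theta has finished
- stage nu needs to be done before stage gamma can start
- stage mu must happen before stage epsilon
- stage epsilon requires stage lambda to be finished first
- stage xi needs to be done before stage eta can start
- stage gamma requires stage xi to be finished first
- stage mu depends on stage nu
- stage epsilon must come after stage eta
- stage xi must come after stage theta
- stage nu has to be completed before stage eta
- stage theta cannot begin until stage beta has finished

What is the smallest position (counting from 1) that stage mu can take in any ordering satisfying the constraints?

Working backwards through the constraints from stage mu, its full set of required predecessors is stage nu, stage beta, stage theta — 3 of them.
With 3 mandatory predecessors, the earliest stage mu can sit is position 3+1 = 4, and placing just those 3 first achieves it.

4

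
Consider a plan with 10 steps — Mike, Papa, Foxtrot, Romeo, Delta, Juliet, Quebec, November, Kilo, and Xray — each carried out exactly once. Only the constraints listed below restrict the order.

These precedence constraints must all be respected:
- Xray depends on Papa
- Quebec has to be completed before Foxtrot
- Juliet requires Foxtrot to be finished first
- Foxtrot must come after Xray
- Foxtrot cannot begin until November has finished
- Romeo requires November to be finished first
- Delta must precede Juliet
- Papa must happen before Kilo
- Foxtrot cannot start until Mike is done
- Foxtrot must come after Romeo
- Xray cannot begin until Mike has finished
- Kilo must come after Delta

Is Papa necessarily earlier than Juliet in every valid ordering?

Yes

Following the dependencies: Papa → Xray → Foxtrot → Juliet.
That forces Papa before Juliet in every valid schedule.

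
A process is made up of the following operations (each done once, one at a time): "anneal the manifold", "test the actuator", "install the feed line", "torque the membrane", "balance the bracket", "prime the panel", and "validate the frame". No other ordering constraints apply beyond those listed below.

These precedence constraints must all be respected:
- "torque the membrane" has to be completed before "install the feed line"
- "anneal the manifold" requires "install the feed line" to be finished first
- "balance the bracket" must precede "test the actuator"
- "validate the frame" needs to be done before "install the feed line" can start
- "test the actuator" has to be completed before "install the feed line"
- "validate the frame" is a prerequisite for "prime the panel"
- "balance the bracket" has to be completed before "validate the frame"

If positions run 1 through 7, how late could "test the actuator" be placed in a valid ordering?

The operations that are forced after "test the actuator", directly or by a chain of constraints, are "anneal the manifold", "install the feed line". That's 2 operations.
So at least 2 operations follow "test the actuator", putting "test the actuator" no later than position 5. That position is achievable by scheduling everything else first.

5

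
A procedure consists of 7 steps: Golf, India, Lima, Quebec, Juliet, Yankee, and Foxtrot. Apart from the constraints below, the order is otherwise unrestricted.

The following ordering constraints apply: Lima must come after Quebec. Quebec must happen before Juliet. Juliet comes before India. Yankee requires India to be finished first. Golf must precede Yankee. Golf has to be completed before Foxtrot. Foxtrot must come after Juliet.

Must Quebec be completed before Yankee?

Yes

Tracing the constraints gives a chain: Quebec → Juliet → India → Yankee.
So Quebec must precede Yankee in any valid ordering.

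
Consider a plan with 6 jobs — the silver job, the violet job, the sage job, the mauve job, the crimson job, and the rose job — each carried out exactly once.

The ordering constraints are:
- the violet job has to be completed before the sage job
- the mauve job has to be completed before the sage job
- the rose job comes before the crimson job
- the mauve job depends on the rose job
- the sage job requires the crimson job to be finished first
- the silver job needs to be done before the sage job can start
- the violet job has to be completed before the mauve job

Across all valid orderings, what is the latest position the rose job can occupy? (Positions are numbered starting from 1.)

3

Every job that must follow the rose job has to come after it. Tracing all chains starting from the rose job, those jobs are: the sage job, the mauve job, the crimson job — 3 in total.
So at least 3 jobs follow the rose job, putting the rose job no later than position 3. That position is achievable by scheduling everything else first.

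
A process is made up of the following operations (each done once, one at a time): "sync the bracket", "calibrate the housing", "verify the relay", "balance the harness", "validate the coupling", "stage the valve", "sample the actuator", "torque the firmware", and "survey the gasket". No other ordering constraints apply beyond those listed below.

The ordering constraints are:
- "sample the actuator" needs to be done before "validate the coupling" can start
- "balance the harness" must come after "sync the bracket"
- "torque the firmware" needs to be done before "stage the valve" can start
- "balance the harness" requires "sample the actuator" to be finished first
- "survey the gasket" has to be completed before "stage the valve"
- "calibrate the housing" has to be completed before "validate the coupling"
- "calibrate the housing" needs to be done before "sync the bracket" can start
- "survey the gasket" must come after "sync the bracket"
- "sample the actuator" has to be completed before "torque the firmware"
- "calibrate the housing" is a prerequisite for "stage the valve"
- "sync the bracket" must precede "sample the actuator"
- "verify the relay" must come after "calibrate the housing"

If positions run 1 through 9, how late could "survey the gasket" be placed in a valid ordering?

The only operation forced after "survey the gasket" (directly or by a chain) is "stage the valve".
So at least 1 operation follows "survey the gasket", putting "survey the gasket" no later than position 8. That position is achievable by scheduling everything else first.

8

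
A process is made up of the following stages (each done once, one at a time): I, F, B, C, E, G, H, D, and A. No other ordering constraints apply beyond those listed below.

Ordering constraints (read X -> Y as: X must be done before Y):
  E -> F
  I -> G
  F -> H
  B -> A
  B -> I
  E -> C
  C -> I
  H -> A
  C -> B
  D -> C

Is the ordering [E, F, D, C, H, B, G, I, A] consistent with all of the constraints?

No

The sequence places G ahead of I.
Since I is required before G, the ordering is invalid.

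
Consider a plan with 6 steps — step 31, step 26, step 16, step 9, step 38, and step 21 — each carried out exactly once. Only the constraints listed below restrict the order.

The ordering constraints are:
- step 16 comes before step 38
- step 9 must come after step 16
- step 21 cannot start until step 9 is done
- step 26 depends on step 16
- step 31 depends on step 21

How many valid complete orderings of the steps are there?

20

Step 16 is the only step with nothing required before it, so every ordering starts there.
Enumerating by repeatedly choosing an available step (one whose prerequisites are all placed) gives 20 distinct complete orderings.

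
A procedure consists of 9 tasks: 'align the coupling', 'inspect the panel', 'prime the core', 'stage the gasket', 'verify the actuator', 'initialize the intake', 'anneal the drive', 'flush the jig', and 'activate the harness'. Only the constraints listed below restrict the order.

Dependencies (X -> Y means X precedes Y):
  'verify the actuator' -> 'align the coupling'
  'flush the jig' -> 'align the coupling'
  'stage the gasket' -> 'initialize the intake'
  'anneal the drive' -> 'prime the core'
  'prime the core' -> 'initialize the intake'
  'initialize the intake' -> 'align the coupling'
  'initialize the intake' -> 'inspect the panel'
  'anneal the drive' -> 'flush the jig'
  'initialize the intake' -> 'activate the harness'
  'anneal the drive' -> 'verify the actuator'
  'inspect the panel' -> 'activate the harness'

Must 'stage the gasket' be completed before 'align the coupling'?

Yes

Chaining the stated constraints: 'stage the gasket' → 'initialize the intake' → 'align the coupling'.
That forces 'stage the gasket' before 'align the coupling' in every valid schedule.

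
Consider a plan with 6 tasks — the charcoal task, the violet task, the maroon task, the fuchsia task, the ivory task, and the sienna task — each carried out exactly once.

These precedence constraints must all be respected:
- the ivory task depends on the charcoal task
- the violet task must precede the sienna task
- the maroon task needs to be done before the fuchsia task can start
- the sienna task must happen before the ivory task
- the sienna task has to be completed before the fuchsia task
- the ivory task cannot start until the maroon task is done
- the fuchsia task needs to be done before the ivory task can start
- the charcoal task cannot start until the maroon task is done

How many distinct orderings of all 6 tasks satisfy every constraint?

9

The tasks with no prerequisites are the violet task, the maroon task; any of them can be placed first.
Counting all ways to extend the partial order to a total order gives 9.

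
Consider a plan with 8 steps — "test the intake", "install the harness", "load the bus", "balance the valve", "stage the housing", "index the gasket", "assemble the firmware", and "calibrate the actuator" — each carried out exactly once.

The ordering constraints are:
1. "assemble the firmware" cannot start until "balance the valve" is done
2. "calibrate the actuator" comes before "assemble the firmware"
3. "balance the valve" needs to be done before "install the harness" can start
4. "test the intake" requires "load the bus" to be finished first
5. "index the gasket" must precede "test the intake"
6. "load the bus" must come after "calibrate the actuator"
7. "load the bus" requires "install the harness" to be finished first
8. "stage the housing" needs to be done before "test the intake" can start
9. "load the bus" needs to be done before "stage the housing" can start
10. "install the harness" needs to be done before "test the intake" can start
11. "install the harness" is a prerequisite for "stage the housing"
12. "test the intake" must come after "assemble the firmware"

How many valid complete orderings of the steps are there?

3 steps have no prerequisites ("balance the valve", "index the gasket", "calibrate the actuator"), so any of them could come first.
Counting all ways to extend the partial order to a total order gives 77.

77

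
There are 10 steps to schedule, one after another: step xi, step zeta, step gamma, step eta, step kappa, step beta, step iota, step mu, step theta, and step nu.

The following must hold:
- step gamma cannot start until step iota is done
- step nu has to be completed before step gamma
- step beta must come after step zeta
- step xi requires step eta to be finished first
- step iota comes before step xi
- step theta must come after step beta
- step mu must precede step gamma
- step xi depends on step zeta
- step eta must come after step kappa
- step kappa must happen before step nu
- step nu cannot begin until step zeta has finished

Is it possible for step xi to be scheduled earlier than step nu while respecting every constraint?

Yes

The constraints leave step xi and step nu unordered relative to each other; nothing requires step nu earlier.
So a valid ordering placing step xi earlier than step nu exists.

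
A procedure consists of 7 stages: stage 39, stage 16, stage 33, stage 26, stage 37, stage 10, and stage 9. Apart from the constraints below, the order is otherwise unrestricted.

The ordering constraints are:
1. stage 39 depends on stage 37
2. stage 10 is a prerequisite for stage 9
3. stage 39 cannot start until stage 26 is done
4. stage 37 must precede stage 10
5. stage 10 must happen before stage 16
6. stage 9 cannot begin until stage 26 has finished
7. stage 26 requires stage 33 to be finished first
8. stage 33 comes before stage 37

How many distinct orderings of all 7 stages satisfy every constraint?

24

Only stage 33 has no prerequisites, so it must go first.
Enumerating by repeatedly choosing an available stage (one whose prerequisites are all placed) gives 24 distinct complete orderings.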